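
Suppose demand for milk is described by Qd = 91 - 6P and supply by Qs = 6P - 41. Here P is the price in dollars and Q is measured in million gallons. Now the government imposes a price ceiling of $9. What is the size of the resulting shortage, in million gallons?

Equilibrium: 91 - 6P = 6P - 41, so 132 = 12P and P* = 11, Q* = 25.
Because the ceiling (9) lies below the market-clearing price, it is binding.
At P = 9: Qd = 91 - 6·9 = 37 and Qs = 6·9 - 41 = 13.
Shortage = Qd - Qs = 37 - 13 = 24.

24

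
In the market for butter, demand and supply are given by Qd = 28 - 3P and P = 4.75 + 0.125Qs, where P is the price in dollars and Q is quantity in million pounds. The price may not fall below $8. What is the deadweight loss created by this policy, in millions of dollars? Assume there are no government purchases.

8.25

Rearranging supply gives Qs = 8P - 38. Setting quantity demanded equal to quantity supplied, 28 - 3P = 8P - 38, gives P* = 6 and Q* = 10.
The floor of 8 is above the equilibrium price 6, so it binds.
At P = 8: Qd = 28 - 3·8 = 4 and Qs = 8·8 - 38 = 26.
Quantity traded falls to 4. At Q = 4 the demand price is (28 - 4)/3 = 8 and the supply price is (38 + 4)/8 = 5.25.
Deadweight loss = ½ · (8 - 5.25) · (10 - 4) = ½ · 2.75 · 6 = 8.25.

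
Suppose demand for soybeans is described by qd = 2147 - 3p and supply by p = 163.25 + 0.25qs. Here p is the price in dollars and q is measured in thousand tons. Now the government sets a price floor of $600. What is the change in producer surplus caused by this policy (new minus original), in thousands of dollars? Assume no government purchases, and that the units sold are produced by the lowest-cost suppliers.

Rearranging supply gives qs = 4p - 653. Setting quantity demanded equal to quantity supplied, 2147 - 3p = 4p - 653, gives p* = 400 and q* = 947.
Because the floor (600) lies above the market-clearing price, it is binding.
At p = 600: qd = 2147 - 3·600 = 347 and qs = 4·600 - 653 = 1747.
Producer surplus without the control is ½ · (400 - 163.25) · 947 = 112101.125.
With the floor, 347 units are sold at 600. The supply price at q = 347 is 250, so PS = ½ · [(600 - 163.25) + (600 - 250)] · 347 = 136501.125.
Change in producer surplus = 136501.125 - 112101.125 = 24400.

24400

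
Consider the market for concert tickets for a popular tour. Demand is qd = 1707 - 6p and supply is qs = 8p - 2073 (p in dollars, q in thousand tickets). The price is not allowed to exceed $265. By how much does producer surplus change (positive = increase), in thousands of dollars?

Setting quantity demanded equal to quantity supplied, 1707 - 6p = 8p - 2073, gives p* = 270 and q* = 87.
Because the ceiling (265) lies below the market-clearing price, it is binding.
At p = 265: qd = 1707 - 6·265 = 117 and qs = 8·265 - 2073 = 47.
Producer surplus without the control is ½ · (270 - 259.125) · 87 = 473.0625.
With the ceiling, producers sell 47 units at 265, so PS = ½ · (265 - 259.125) · 47 = 138.0625.
Change in producer surplus = 138.0625 - 473.0625 = -335.

-335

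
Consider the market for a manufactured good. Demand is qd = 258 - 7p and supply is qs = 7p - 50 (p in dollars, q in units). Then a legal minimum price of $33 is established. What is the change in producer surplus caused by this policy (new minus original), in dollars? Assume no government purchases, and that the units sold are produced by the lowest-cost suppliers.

-126.5

Setting quantity demanded equal to quantity supplied, 258 - 7p = 7p - 50, gives p* = 22 and q* = 104.
The floor of 33 is above the equilibrium price 22, so it binds.
At p = 33: qd = 258 - 7·33 = 27 and qs = 7·33 - 50 = 181.
Producer surplus without the control is ½ · (22 - 50/7) · 104 = 5408/7.
With the floor, 27 units are sold at 33. The supply price at q = 27 is 11, so PS = ½ · [(33 - 50/7) + (33 - 11)] · 27 = 9045/14.
Change in producer surplus = 9045/14 - 5408/7 = -126.5.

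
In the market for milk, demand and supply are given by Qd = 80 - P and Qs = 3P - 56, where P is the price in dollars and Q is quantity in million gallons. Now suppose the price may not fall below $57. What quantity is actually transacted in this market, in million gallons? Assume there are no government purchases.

Equilibrium: 80 - P = 3P - 56, so 136 = 4P and P* = 34, Q* = 46.
Since 57 > 34, the floor is binding.
At P = 57: Qd = 80 - 57 = 23 and Qs = 3·57 - 56 = 115.
The quantity actually transacted is the short side, demand: 23.

23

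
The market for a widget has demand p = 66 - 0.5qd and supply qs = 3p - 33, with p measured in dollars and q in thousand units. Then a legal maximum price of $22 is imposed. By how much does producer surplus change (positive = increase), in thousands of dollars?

-544.5

Rearranging demand gives qd = 132 - 2p. Setting quantity demanded equal to quantity supplied, 132 - 2p = 3p - 33, gives p* = 33 and q* = 66.
Because the ceiling (22) lies below the market-clearing price, it is binding.
At p = 22: qd = 132 - 2·22 = 88 and qs = 3·22 - 33 = 33.
Producer surplus without the control is ½ · (33 - 11) · 66 = 726.
With the ceiling, producers sell 33 units at 22, so PS = ½ · (22 - 11) · 33 = 181.5.
Change in producer surplus = 181.5 - 726 = -544.5.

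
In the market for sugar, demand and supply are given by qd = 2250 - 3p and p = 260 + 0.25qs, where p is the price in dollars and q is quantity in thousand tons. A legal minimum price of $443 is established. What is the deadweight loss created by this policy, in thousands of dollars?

0

Rearranging supply gives qs = 4p - 1040. Equilibrium: 2250 - 3p = 4p - 1040, so 3290 = 7p and p* = 470, q* = 840.
The floor of 443 is below the equilibrium price 470, so it is not binding; the market clears at p* = 470, q* = 840.
Since the control does not bind, no trades are prevented and deadweight loss is zero.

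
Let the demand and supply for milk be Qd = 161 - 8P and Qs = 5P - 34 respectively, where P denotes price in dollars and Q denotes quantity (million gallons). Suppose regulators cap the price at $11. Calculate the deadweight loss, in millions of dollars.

In a free market, 161 - 8P = 5P - 34 gives the equilibrium P* = 15, Q* = 41.
The ceiling of 11 is below the equilibrium price 15, so it binds.
At P = 11: Qd = 161 - 8·11 = 73 and Qs = 5·11 - 34 = 21.
Quantity traded falls to 21. At Q = 21 the demand price is (161 - 21)/8 = 17.5 and the supply price is (34 + 21)/5 = 11.
Deadweight loss = ½ · (17.5 - 11) · (41 - 21) = ½ · 6.5 · 20 = 65.

65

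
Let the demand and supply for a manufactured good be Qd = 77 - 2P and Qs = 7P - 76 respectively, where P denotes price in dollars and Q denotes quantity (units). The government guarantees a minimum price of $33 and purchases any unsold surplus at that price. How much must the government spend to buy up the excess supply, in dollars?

Setting quantity demanded equal to quantity supplied, 77 - 2P = 7P - 76, gives P* = 17 and Q* = 43.
Since 33 > 17, the floor is binding.
At P = 33: Qd = 77 - 2·33 = 11 and Qs = 7·33 - 76 = 155.
Surplus = Qs - Qd = 144.
Government expenditure = surplus × support price = 144 × 33 = 4752.

4752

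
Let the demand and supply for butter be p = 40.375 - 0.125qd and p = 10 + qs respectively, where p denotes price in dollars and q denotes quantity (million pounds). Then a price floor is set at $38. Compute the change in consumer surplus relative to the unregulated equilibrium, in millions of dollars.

Rearranging demand gives qd = 323 - 8p; rearranging supply gives qs = p - 10. Without the control the market clears where 323 - 8p = p - 10, i.e. p* = 37 and q* = 27.
Since 38 > 37, the floor is binding.
At p = 38: qd = 323 - 8·38 = 19 and qs = 38 - 10 = 28.
Consumer surplus without the control is ½ · (40.375 - 37) · 27 = 45.5625.
With the floor, consumers buy 19 units at 38, so CS = ½ · (40.375 - 38) · 19 = 22.5625.
Change in consumer surplus = 22.5625 - 45.5625 = -23.

-23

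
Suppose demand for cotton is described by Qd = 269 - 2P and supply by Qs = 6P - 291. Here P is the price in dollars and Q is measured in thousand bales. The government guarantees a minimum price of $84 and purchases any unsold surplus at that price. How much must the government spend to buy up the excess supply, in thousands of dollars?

Setting quantity demanded equal to quantity supplied, 269 - 2P = 6P - 291, gives P* = 70 and Q* = 129.
The floor of 84 is above the equilibrium price 70, so it binds.
At P = 84: Qd = 269 - 2·84 = 101 and Qs = 6·84 - 291 = 213.
Surplus = Qs - Qd = 112.
Government expenditure = surplus × support price = 112 × 84 = 9408.

9408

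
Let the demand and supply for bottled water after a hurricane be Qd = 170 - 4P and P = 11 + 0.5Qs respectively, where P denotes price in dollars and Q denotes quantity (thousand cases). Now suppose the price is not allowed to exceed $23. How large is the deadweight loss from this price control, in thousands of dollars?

121.5

Rearranging supply gives Qs = 2P - 22. Without the control the market clears where 170 - 4P = 2P - 22, i.e. P* = 32 and Q* = 42.
Since 23 < 32, the ceiling is binding.
At P = 23: Qd = 170 - 4·23 = 78 and Qs = 2·23 - 22 = 24.
Quantity traded falls to 24. At Q = 24 the demand price is (170 - 24)/4 = 36.5 and the supply price is (22 + 24)/2 = 23.
Deadweight loss = ½ · (36.5 - 23) · (42 - 24) = ½ · 13.5 · 18 = 121.5.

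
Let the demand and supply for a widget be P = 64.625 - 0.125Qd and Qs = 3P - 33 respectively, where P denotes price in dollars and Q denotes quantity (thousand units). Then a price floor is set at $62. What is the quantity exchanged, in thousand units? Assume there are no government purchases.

Rearranging demand gives Qd = 517 - 8P. In a free market, 517 - 8P = 3P - 33 gives the equilibrium P* = 50, Q* = 117.
Since 62 > 50, the floor is binding.
At P = 62: Qd = 517 - 8·62 = 21 and Qs = 3·62 - 33 = 153.
The quantity actually transacted is the short side, demand: 21.

21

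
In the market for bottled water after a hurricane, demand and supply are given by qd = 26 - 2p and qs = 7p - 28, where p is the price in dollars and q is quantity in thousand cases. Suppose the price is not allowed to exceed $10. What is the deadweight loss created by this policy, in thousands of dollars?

Setting quantity demanded equal to quantity supplied, 26 - 2p = 7p - 28, gives p* = 6 and q* = 14.
The ceiling of 10 is above the equilibrium price 6, so it is not binding; the market clears at p* = 6, q* = 14.
Since the control does not bind, no trades are prevented and deadweight loss is zero.

0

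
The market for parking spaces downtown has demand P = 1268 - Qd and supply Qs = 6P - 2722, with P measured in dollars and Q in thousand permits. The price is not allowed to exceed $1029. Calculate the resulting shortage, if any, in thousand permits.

0

Rearranging demand gives Qd = 1268 - P. Equilibrium: 1268 - P = 6P - 2722, so 3990 = 7P and P* = 570, Q* = 698.
The ceiling of 1029 is above the equilibrium price 570, so it is not binding; the market clears at P* = 570, Q* = 698.
Since the control does not bind, there is no shortage.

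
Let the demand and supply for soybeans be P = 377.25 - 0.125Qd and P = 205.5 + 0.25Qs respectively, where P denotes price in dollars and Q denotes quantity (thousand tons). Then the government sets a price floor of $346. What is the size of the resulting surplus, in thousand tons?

Rearranging demand gives Qd = 3018 - 8P; rearranging supply gives Qs = 4P - 822. In a free market, 3018 - 8P = 4P - 822 gives the equilibrium P* = 320, Q* = 458.
Since 346 > 320, the floor is binding.
At P = 346: Qd = 3018 - 8·346 = 250 and Qs = 4·346 - 822 = 562.
Surplus = Qs - Qd = 562 - 250 = 312.

312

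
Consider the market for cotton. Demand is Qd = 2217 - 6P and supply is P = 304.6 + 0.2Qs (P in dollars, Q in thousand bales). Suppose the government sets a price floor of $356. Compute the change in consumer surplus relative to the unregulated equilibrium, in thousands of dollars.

Rearranging supply gives Qs = 5P - 1523. Equilibrium: 2217 - 6P = 5P - 1523, so 3740 = 11P and P* = 340, Q* = 177.
The floor of 356 is above the equilibrium price 340, so it binds.
At P = 356: Qd = 2217 - 6·356 = 81 and Qs = 5·356 - 1523 = 257.
Consumer surplus without the control is ½ · (369.5 - 340) · 177 = 2610.75.
With the floor, consumers buy 81 units at 356, so CS = ½ · (369.5 - 356) · 81 = 546.75.
Change in consumer surplus = 546.75 - 2610.75 = -2064.

-2064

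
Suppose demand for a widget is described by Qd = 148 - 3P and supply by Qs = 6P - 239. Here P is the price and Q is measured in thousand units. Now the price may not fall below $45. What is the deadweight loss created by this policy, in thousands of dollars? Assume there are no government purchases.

9

Setting quantity demanded equal to quantity supplied, 148 - 3P = 6P - 239, gives P* = 43 and Q* = 19.
The floor of 45 is above the equilibrium price 43, so it binds.
At P = 45: Qd = 148 - 3·45 = 13 and Qs = 6·45 - 239 = 31.
Quantity traded falls to 13. At Q = 13 the demand price is (148 - 13)/3 = 45 and the supply price is (239 + 13)/6 = 42.
Deadweight loss = ½ · (45 - 42) · (19 - 13) = ½ · 3 · 6 = 9.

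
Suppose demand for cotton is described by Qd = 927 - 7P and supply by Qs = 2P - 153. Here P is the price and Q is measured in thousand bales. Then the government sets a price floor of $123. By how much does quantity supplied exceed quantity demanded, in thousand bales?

In a free market, 927 - 7P = 2P - 153 gives the equilibrium P* = 120, Q* = 87.
Because the floor (123) lies above the market-clearing price, it is binding.
At P = 123: Qd = 927 - 7·123 = 66 and Qs = 2·123 - 153 = 93.
Surplus = Qs - Qd = 93 - 66 = 27.

27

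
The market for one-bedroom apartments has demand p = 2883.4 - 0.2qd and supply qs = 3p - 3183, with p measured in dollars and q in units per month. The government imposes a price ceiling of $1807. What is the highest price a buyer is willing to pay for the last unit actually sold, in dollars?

Rearranging demand gives qd = 14417 - 5p. Equilibrium: 14417 - 5p = 3p - 3183, so 17600 = 8p and p* = 2200, q* = 3417.
The ceiling of 1807 is below the equilibrium price 2200, so it binds.
At p = 1807: qd = 14417 - 5·1807 = 5382 and qs = 3·1807 - 3183 = 2238.
Only 2238 units reach the market. On the demand curve, the marginal buyer's willingness to pay at q = 2238 is (14417 - 2238)/5 = 2435.8.

2435.8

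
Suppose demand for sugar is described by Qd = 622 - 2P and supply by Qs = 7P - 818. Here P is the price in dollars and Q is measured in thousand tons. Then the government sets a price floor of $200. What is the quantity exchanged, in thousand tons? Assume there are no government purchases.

222

In a free market, 622 - 2P = 7P - 818 gives the equilibrium P* = 160, Q* = 302.
The floor of 200 is above the equilibrium price 160, so it binds.
At P = 200: Qd = 622 - 2·200 = 222 and Qs = 7·200 - 818 = 582.
The quantity actually transacted is the short side, demand: 222.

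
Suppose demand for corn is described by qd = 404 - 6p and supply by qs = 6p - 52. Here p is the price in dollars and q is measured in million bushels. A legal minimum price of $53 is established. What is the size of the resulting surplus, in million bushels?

In a free market, 404 - 6p = 6p - 52 gives the equilibrium p* = 38, q* = 176.
The floor of 53 is above the equilibrium price 38, so it binds.
At p = 53: qd = 404 - 6·53 = 86 and qs = 6·53 - 52 = 266.
Surplus = qs - qd = 266 - 86 = 180.

180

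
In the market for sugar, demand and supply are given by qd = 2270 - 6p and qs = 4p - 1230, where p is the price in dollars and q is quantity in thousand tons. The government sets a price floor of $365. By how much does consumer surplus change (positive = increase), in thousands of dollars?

-1875

Equilibrium: 2270 - 6p = 4p - 1230, so 3500 = 10p and p* = 350, q* = 170.
The floor of 365 is above the equilibrium price 350, so it binds.
At p = 365: qd = 2270 - 6·365 = 80 and qs = 4·365 - 1230 = 230.
Consumer surplus without the control is ½ · (1135/3 - 350) · 170 = 7225/3.
With the floor, consumers buy 80 units at 365, so CS = ½ · (1135/3 - 365) · 80 = 1600/3.
Change in consumer surplus = 1600/3 - 7225/3 = -1875.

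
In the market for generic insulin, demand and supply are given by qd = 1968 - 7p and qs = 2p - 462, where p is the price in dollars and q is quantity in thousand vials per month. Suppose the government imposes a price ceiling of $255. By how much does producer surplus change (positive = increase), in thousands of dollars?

-945

Equilibrium: 1968 - 7p = 2p - 462, so 2430 = 9p and p* = 270, q* = 78.
Since 255 < 270, the ceiling is binding.
At p = 255: qd = 1968 - 7·255 = 183 and qs = 2·255 - 462 = 48.
Producer surplus without the control is ½ · (270 - 231) · 78 = 1521.
With the ceiling, producers sell 48 units at 255, so PS = ½ · (255 - 231) · 48 = 576.
Change in producer surplus = 576 - 1521 = -945.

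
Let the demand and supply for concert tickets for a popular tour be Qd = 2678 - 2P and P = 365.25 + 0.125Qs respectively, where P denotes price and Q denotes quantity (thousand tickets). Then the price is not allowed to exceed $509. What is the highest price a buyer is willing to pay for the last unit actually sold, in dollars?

764

Rearranging supply gives Qs = 8P - 2922. In a free market, 2678 - 2P = 8P - 2922 gives the equilibrium P* = 560, Q* = 1558.
Since 509 < 560, the ceiling is binding.
At P = 509: Qd = 2678 - 2·509 = 1660 and Qs = 8·509 - 2922 = 1150.
Only 1150 units reach the market. On the demand curve, the marginal buyer's willingness to pay at Q = 1150 is (2678 - 1150)/2 = 764.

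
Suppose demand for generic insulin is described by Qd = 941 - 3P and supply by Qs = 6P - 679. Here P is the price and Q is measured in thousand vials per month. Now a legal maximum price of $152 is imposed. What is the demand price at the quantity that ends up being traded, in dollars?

Setting quantity demanded equal to quantity supplied, 941 - 3P = 6P - 679, gives P* = 180 and Q* = 401.
Since 152 < 180, the ceiling is binding.
At P = 152: Qd = 941 - 3·152 = 485 and Qs = 6·152 - 679 = 233.
Only 233 units reach the market. On the demand curve, the marginal buyer's willingness to pay at Q = 233 is (941 - 233)/3 = 236.

236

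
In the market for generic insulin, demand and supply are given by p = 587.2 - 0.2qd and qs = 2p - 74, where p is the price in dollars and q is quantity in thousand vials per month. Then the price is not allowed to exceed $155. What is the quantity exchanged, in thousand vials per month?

Rearranging demand gives qd = 2936 - 5p. In a free market, 2936 - 5p = 2p - 74 gives the equilibrium p* = 430, q* = 786.
The ceiling of 155 is below the equilibrium price 430, so it binds.
At p = 155: qd = 2936 - 5·155 = 2161 and qs = 2·155 - 74 = 236.
The quantity actually transacted is the short side, supply: 236.

236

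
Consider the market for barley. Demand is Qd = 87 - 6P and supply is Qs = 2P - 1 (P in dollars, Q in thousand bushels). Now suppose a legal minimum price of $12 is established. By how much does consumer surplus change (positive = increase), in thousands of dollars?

Equilibrium: 87 - 6P = 2P - 1, so 88 = 8P and P* = 11, Q* = 21.
The floor of 12 is above the equilibrium price 11, so it binds.
At P = 12: Qd = 87 - 6·12 = 15 and Qs = 2·12 - 1 = 23.
Consumer surplus without the control is ½ · (14.5 - 11) · 21 = 36.75.
With the floor, consumers buy 15 units at 12, so CS = ½ · (14.5 - 12) · 15 = 18.75.
Change in consumer surplus = 18.75 - 36.75 = -18.

-18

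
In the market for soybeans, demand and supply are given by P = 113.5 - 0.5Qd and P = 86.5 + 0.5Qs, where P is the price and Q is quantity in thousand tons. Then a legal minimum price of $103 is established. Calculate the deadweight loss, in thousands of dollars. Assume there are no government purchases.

18

Rearranging demand gives Qd = 227 - 2P; rearranging supply gives Qs = 2P - 173. Equilibrium: 227 - 2P = 2P - 173, so 400 = 4P and P* = 100, Q* = 27.
Because the floor (103) lies above the market-clearing price, it is binding.
At P = 103: Qd = 227 - 2·103 = 21 and Qs = 2·103 - 173 = 33.
Quantity traded falls to 21. At Q = 21 the demand price is (227 - 21)/2 = 103 and the supply price is (173 + 21)/2 = 97.
Deadweight loss = ½ · (103 - 97) · (27 - 21) = ½ · 6 · 6 = 18.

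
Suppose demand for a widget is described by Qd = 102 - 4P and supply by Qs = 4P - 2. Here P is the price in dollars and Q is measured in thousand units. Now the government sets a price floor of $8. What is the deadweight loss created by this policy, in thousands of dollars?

Equilibrium: 102 - 4P = 4P - 2, so 104 = 8P and P* = 13, Q* = 50.
Since 8 is below P* = 13, the floor does not bind and the free-market outcome prevails.
Since the control does not bind, no trades are prevented and deadweight loss is zero.

0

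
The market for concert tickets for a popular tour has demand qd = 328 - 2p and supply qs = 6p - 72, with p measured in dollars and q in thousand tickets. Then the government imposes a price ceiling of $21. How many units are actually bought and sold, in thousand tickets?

54

Setting quantity demanded equal to quantity supplied, 328 - 2p = 6p - 72, gives p* = 50 and q* = 228.
The ceiling of 21 is below the equilibrium price 50, so it binds.
At p = 21: qd = 328 - 2·21 = 286 and qs = 6·21 - 72 = 54.
The quantity actually transacted is the short side, supply: 54.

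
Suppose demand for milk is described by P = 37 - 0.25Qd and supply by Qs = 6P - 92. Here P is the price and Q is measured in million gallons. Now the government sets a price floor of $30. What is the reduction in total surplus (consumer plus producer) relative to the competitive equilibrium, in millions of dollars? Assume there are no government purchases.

120

Rearranging demand gives Qd = 148 - 4P. In a free market, 148 - 4P = 6P - 92 gives the equilibrium P* = 24, Q* = 52.
The floor of 30 is above the equilibrium price 24, so it binds.
At P = 30: Qd = 148 - 4·30 = 28 and Qs = 6·30 - 92 = 88.
Quantity traded falls to 28. At Q = 28 the demand price is (148 - 28)/4 = 30 and the supply price is (92 + 28)/6 = 20.
Deadweight loss = ½ · (30 - 20) · (52 - 28) = ½ · 10 · 24 = 120.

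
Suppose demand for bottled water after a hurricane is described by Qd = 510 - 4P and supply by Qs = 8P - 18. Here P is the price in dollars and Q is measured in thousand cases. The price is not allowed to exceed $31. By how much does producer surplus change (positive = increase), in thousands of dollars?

-3666

Without the control the market clears where 510 - 4P = 8P - 18, i.e. P* = 44 and Q* = 334.
The ceiling of 31 is below the equilibrium price 44, so it binds.
At P = 31: Qd = 510 - 4·31 = 386 and Qs = 8·31 - 18 = 230.
Producer surplus without the control is ½ · (44 - 2.25) · 334 = 6972.25.
With the ceiling, producers sell 230 units at 31, so PS = ½ · (31 - 2.25) · 230 = 3306.25.
Change in producer surplus = 3306.25 - 6972.25 = -3666.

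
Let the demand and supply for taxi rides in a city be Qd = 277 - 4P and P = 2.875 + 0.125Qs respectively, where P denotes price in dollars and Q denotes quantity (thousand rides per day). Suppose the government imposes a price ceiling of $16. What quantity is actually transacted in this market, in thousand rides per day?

Rearranging supply gives Qs = 8P - 23. Setting quantity demanded equal to quantity supplied, 277 - 4P = 8P - 23, gives P* = 25 and Q* = 177.
The ceiling of 16 is below the equilibrium price 25, so it binds.
At P = 16: Qd = 277 - 4·16 = 213 and Qs = 8·16 - 23 = 105.
The quantity actually transacted is the short side, supply: 105.

105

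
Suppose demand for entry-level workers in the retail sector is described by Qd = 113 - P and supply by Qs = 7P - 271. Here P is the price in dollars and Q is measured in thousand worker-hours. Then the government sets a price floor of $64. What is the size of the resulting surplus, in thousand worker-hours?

128

Equilibrium: 113 - P = 7P - 271, so 384 = 8P and P* = 48, Q* = 65.
Since 64 > 48, the floor is binding.
At P = 64: Qd = 113 - 64 = 49 and Qs = 7·64 - 271 = 177.
Surplus = Qs - Qd = 177 - 49 = 128.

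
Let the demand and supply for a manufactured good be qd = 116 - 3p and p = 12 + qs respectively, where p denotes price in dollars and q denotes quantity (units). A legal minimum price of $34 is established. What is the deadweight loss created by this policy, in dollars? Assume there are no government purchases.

24

Rearranging supply gives qs = p - 12. Equilibrium: 116 - 3p = p - 12, so 128 = 4p and p* = 32, q* = 20.
The floor of 34 is above the equilibrium price 32, so it binds.
At p = 34: qd = 116 - 3·34 = 14 and qs = 34 - 12 = 22.
Quantity traded falls to 14. At q = 14 the demand price is (116 - 14)/3 = 34 and the supply price is 12 + 14 = 26.
Deadweight loss = ½ · (34 - 26) · (20 - 14) = ½ · 8 · 6 = 24.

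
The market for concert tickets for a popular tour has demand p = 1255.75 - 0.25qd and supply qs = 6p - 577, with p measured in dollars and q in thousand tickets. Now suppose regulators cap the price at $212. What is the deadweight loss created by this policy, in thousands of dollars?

908280

Rearranging demand gives qd = 5023 - 4p. In a free market, 5023 - 4p = 6p - 577 gives the equilibrium p* = 560, q* = 2783.
Since 212 < 560, the ceiling is binding.
At p = 212: qd = 5023 - 4·212 = 4175 and qs = 6·212 - 577 = 695.
Quantity traded falls to 695. At q = 695 the demand price is (5023 - 695)/4 = 1082 and the supply price is (577 + 695)/6 = 212.
Deadweight loss = ½ · (1082 - 212) · (2783 - 695) = ½ · 870 · 2088 = 908280.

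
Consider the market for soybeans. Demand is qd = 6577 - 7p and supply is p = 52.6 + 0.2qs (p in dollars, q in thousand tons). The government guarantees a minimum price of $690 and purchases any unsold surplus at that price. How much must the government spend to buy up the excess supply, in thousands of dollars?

993600

Rearranging supply gives qs = 5p - 263. Without the control the market clears where 6577 - 7p = 5p - 263, i.e. p* = 570 and q* = 2587.
Since 690 > 570, the floor is binding.
At p = 690: qd = 6577 - 7·690 = 1747 and qs = 5·690 - 263 = 3187.
Surplus = qs - qd = 1440.
Government expenditure = surplus × support price = 1440 × 690 = 993600.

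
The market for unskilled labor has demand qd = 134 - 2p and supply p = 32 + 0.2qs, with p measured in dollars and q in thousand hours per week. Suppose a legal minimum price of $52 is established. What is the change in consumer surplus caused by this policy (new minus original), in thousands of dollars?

-400

Rearranging supply gives qs = 5p - 160. In a free market, 134 - 2p = 5p - 160 gives the equilibrium p* = 42, q* = 50.
Because the floor (52) lies above the market-clearing price, it is binding.
At p = 52: qd = 134 - 2·52 = 30 and qs = 5·52 - 160 = 100.
Consumer surplus without the control is ½ · (67 - 42) · 50 = 625.
With the floor, consumers buy 30 units at 52, so CS = ½ · (67 - 52) · 30 = 225.
Change in consumer surplus = 225 - 625 = -400.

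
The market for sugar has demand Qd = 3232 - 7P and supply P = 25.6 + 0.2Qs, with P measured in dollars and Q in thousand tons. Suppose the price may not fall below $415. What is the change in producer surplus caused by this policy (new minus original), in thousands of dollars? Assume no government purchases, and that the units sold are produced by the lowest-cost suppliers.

Rearranging supply gives Qs = 5P - 128. In a free market, 3232 - 7P = 5P - 128 gives the equilibrium P* = 280, Q* = 1272.
The floor of 415 is above the equilibrium price 280, so it binds.
At P = 415: Qd = 3232 - 7·415 = 327 and Qs = 5·415 - 128 = 1947.
Producer surplus without the control is ½ · (280 - 25.6) · 1272 = 161798.4.
With the floor, 327 units are sold at 415. The supply price at Q = 327 is 91, so PS = ½ · [(415 - 25.6) + (415 - 91)] · 327 = 116640.9.
Change in producer surplus = 116640.9 - 161798.4 = -45157.5.

-45157.5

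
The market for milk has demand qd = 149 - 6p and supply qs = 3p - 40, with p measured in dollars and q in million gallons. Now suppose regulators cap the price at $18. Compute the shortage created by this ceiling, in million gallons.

In a free market, 149 - 6p = 3p - 40 gives the equilibrium p* = 21, q* = 23.
The ceiling of 18 is below the equilibrium price 21, so it binds.
At p = 18: qd = 149 - 6·18 = 41 and qs = 3·18 - 40 = 14.
Shortage = qd - qs = 41 - 14 = 27.

27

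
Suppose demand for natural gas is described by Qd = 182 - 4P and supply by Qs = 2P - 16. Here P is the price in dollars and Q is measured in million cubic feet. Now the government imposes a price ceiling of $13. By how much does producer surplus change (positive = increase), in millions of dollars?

Setting quantity demanded equal to quantity supplied, 182 - 4P = 2P - 16, gives P* = 33 and Q* = 50.
Because the ceiling (13) lies below the market-clearing price, it is binding.
At P = 13: Qd = 182 - 4·13 = 130 and Qs = 2·13 - 16 = 10.
Producer surplus without the control is ½ · (33 - 8) · 50 = 625.
With the ceiling, producers sell 10 units at 13, so PS = ½ · (13 - 8) · 10 = 25.
Change in producer surplus = 25 - 625 = -600.

-600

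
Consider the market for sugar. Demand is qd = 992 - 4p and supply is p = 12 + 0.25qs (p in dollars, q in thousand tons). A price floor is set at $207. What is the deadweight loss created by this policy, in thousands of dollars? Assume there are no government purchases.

Rearranging supply gives qs = 4p - 48. Without the control the market clears where 992 - 4p = 4p - 48, i.e. p* = 130 and q* = 472.
The floor of 207 is above the equilibrium price 130, so it binds.
At p = 207: qd = 992 - 4·207 = 164 and qs = 4·207 - 48 = 780.
Quantity traded falls to 164. At q = 164 the demand price is (992 - 164)/4 = 207 and the supply price is (48 + 164)/4 = 53.
Deadweight loss = ½ · (207 - 53) · (472 - 164) = ½ · 154 · 308 = 23716.

23716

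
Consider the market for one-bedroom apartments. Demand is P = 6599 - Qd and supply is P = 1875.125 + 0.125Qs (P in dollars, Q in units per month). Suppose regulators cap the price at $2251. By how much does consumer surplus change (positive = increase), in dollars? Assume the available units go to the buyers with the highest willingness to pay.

Rearranging demand gives Qd = 6599 - P; rearranging supply gives Qs = 8P - 15001. Equilibrium: 6599 - P = 8P - 15001, so 21600 = 9P and P* = 2400, Q* = 4199.
The ceiling of 2251 is below the equilibrium price 2400, so it binds.
At P = 2251: Qd = 6599 - 2251 = 4348 and Qs = 8·2251 - 15001 = 3007.
Consumer surplus without the control is ½ · (6599 - 2400) · 4199 = 8815800.5.
With the ceiling, 3007 units are sold at 2251 (assume they go to the highest-value buyers). The demand price at Q = 3007 is 3592, so CS = ½ · [(6599 - 2251) + (3592 - 2251)] · 3007 = 8553411.5.
Change in consumer surplus = 8553411.5 - 8815800.5 = -262389.

-262389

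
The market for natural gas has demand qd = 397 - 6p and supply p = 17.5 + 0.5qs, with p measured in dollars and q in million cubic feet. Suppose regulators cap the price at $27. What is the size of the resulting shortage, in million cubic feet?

216

Rearranging supply gives qs = 2p - 35. Setting quantity demanded equal to quantity supplied, 397 - 6p = 2p - 35, gives p* = 54 and q* = 73.
Because the ceiling (27) lies below the market-clearing price, it is binding.
At p = 27: qd = 397 - 6·27 = 235 and qs = 2·27 - 35 = 19.
Shortage = qd - qs = 235 - 19 = 216.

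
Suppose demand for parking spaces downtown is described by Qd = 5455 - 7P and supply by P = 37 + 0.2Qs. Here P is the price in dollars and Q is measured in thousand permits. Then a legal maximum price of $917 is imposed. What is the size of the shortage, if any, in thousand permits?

0

Rearranging supply gives Qs = 5P - 185. Without the control the market clears where 5455 - 7P = 5P - 185, i.e. P* = 470 and Q* = 2165.
The ceiling of 917 is above the equilibrium price 470, so it is not binding; the market clears at P* = 470, Q* = 2165.
Since the control does not bind, there is no shortage.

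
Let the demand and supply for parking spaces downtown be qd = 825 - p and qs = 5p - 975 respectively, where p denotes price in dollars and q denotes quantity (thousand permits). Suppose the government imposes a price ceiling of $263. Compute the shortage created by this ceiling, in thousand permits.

Equilibrium: 825 - p = 5p - 975, so 1800 = 6p and p* = 300, q* = 525.
Since 263 < 300, the ceiling is binding.
At p = 263: qd = 825 - 263 = 562 and qs = 5·263 - 975 = 340.
Shortage = qd - qs = 562 - 340 = 222.

222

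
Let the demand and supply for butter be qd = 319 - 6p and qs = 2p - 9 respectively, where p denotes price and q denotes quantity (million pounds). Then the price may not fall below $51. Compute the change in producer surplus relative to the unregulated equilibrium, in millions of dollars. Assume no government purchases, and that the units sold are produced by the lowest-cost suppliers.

-770

Equilibrium: 319 - 6p = 2p - 9, so 328 = 8p and p* = 41, q* = 73.
The floor of 51 is above the equilibrium price 41, so it binds.
At p = 51: qd = 319 - 6·51 = 13 and qs = 2·51 - 9 = 93.
Producer surplus without the control is ½ · (41 - 4.5) · 73 = 1332.25.
With the floor, 13 units are sold at 51. The supply price at q = 13 is 11, so PS = ½ · [(51 - 4.5) + (51 - 11)] · 13 = 562.25.
Change in producer surplus = 562.25 - 1332.25 = -770.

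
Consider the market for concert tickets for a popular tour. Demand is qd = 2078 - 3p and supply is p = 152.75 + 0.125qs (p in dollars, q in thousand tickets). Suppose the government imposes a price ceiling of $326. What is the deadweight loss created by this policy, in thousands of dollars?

0

Rearranging supply gives qs = 8p - 1222. In a free market, 2078 - 3p = 8p - 1222 gives the equilibrium p* = 300, q* = 1178.
Since 326 is above p* = 300, the ceiling does not bind and the free-market outcome prevails.
Since the control does not bind, no trades are prevented and deadweight loss is zero.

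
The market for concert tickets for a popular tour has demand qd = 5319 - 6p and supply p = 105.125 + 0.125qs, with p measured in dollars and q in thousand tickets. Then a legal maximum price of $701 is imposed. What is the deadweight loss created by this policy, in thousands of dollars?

Rearranging supply gives qs = 8p - 841. Without the control the market clears where 5319 - 6p = 8p - 841, i.e. p* = 440 and q* = 2679.
The ceiling of 701 is above the equilibrium price 440, so it is not binding; the market clears at p* = 440, q* = 2679.
Since the control does not bind, no trades are prevented and deadweight loss is zero.

0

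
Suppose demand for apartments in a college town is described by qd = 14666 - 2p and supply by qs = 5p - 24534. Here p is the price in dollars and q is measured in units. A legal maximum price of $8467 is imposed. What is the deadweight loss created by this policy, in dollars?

0

Equilibrium: 14666 - 2p = 5p - 24534, so 39200 = 7p and p* = 5600, q* = 3466.
Since 8467 is above p* = 5600, the ceiling does not bind and the free-market outcome prevails.
Since the control does not bind, no trades are prevented and deadweight loss is zero.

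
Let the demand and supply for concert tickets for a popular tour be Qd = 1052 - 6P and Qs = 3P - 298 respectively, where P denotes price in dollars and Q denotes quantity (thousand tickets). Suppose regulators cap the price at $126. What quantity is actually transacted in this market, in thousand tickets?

80

Equilibrium: 1052 - 6P = 3P - 298, so 1350 = 9P and P* = 150, Q* = 152.
Because the ceiling (126) lies below the market-clearing price, it is binding.
At P = 126: Qd = 1052 - 6·126 = 296 and Qs = 3·126 - 298 = 80.
The quantity actually transacted is the short side, supply: 80.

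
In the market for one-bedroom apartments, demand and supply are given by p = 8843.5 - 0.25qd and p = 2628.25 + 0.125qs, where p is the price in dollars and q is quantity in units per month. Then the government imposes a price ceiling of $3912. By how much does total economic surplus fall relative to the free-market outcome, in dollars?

7451328

Rearranging demand gives qd = 35374 - 4p; rearranging supply gives qs = 8p - 21026. In a free market, 35374 - 4p = 8p - 21026 gives the equilibrium p* = 4700, q* = 16574.
Since 3912 < 4700, the ceiling is binding.
At p = 3912: qd = 35374 - 4·3912 = 19726 and qs = 8·3912 - 21026 = 10270.
Quantity traded falls to 10270. At q = 10270 the demand price is (35374 - 10270)/4 = 6276 and the supply price is (21026 + 10270)/8 = 3912.
Deadweight loss = ½ · (6276 - 3912) · (16574 - 10270) = ½ · 2364 · 6304 = 7451328.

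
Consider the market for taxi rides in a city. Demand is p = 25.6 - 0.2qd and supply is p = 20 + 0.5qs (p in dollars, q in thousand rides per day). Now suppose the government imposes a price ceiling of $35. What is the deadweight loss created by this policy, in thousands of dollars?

Rearranging demand gives qd = 128 - 5p; rearranging supply gives qs = 2p - 40. Setting quantity demanded equal to quantity supplied, 128 - 5p = 2p - 40, gives p* = 24 and q* = 8.
The ceiling of 35 is above the equilibrium price 24, so it is not binding; the market clears at p* = 24, q* = 8.
Since the control does not bind, no trades are prevented and deadweight loss is zero.

0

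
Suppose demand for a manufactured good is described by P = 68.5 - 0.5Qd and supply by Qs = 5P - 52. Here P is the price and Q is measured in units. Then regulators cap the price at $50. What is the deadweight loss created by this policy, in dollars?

0

Rearranging demand gives Qd = 137 - 2P. In a free market, 137 - 2P = 5P - 52 gives the equilibrium P* = 27, Q* = 83.
The ceiling of 50 is above the equilibrium price 27, so it is not binding; the market clears at P* = 27, Q* = 83.
Since the control does not bind, no trades are prevented and deadweight loss is zero.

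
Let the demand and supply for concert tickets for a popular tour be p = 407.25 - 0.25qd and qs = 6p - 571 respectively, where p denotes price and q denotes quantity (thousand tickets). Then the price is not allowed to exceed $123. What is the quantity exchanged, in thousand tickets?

167

Rearranging demand gives qd = 1629 - 4p. In a free market, 1629 - 4p = 6p - 571 gives the equilibrium p* = 220, q* = 749.
Since 123 < 220, the ceiling is binding.
At p = 123: qd = 1629 - 4·123 = 1137 and qs = 6·123 - 571 = 167.
The quantity actually transacted is the short side, supply: 167.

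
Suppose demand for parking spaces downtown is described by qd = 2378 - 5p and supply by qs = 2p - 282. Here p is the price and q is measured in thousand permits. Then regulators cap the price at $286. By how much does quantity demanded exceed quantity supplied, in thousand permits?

Setting quantity demanded equal to quantity supplied, 2378 - 5p = 2p - 282, gives p* = 380 and q* = 478.
Since 286 < 380, the ceiling is binding.
At p = 286: qd = 2378 - 5·286 = 948 and qs = 2·286 - 282 = 290.
Shortage = qd - qs = 948 - 290 = 658.

658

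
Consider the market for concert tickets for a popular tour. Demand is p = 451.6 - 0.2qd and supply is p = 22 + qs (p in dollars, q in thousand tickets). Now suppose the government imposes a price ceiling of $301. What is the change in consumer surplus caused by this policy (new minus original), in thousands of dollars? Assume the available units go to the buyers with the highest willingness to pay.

21416.9

Rearranging demand gives qd = 2258 - 5p; rearranging supply gives qs = p - 22. Without the control the market clears where 2258 - 5p = p - 22, i.e. p* = 380 and q* = 358.
Because the ceiling (301) lies below the market-clearing price, it is binding.
At p = 301: qd = 2258 - 5·301 = 753 and qs = 301 - 22 = 279.
Consumer surplus without the control is ½ · (451.6 - 380) · 358 = 12816.4.
With the ceiling, 279 units are sold at 301 (assume they go to the highest-value buyers). The demand price at q = 279 is 395.8, so CS = ½ · [(451.6 - 301) + (395.8 - 301)] · 279 = 34233.3.
Change in consumer surplus = 34233.3 - 12816.4 = 21416.9.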